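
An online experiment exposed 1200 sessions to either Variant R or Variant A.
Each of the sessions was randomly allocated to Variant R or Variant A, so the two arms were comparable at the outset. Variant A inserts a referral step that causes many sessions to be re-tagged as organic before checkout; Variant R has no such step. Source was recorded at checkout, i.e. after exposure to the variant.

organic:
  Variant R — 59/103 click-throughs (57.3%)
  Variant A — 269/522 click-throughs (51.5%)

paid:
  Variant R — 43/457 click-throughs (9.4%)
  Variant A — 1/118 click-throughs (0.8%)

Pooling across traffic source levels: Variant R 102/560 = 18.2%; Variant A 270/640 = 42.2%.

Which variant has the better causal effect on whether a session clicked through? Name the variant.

Variant A

Because the variant influences traffic source, traffic source is a post-treatment mediator, not a confounder. Stratifying on it would bias the estimate; the causal effect is the crude pooled difference.
Pooled: Variant R 18.2% vs Variant A 42.2%; Variant A is higher overall.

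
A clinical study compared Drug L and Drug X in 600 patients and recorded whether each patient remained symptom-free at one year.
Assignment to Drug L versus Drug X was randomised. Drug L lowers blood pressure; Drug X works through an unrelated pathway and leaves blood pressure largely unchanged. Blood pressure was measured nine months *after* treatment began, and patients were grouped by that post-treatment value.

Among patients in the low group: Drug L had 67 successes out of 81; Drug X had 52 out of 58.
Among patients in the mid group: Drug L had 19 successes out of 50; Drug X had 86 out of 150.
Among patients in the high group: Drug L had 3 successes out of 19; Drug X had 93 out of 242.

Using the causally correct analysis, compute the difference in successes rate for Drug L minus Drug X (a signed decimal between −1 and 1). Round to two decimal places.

+0.08

Blood pressure lies on the pathway drug → blood pressure → outcome, so adjusting for it blocks the indirect effect. For the total causal effect of drug, use the unadjusted pooled rates.
The causal difference is the pooled difference: 0.593 − 0.513 = +0.080.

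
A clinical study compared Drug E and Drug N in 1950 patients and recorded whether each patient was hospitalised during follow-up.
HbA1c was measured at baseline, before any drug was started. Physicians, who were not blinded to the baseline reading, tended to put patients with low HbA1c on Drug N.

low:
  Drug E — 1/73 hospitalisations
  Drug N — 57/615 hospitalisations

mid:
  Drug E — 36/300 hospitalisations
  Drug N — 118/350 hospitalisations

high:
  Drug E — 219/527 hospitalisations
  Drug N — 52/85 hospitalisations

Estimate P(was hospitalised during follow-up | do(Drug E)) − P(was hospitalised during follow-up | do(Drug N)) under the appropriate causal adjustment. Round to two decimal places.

-0.16

Nothing the drug does changes HbA1c; the imbalance is an allocation artefact. With HbA1c also predicting the outcome, the pooled figure is confounded, and the within-stratum comparison is the causal one.
Adjusting over the population distribution of HbA1c: 0.353·(0.014−0.093) + 0.333·(0.120−0.337) + 0.314·(0.416−0.612) = -0.162.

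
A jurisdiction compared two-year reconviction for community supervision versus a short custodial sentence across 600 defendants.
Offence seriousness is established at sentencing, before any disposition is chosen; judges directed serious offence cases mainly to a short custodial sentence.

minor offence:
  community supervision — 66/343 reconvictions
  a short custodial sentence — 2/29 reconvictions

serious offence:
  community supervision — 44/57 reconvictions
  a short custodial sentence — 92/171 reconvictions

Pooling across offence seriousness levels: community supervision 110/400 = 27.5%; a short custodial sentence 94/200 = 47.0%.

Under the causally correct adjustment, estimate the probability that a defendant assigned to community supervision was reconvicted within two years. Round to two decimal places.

The stratified and pooled comparisons disagree (a short custodial sentence wins within each offence seriousness; community supervision wins overall), so the answer turns on the causal role of offence seriousness.
Here offence seriousness is a common cause — it drives both which disposition a case falls under and the outcome. The crude comparison mixes populations; the stratum-specific rates are the causally relevant ones.
Standardising community supervision to the population offence seriousness mix: 0.620·66/343 + 0.380·44/57 = 0.413.

0.41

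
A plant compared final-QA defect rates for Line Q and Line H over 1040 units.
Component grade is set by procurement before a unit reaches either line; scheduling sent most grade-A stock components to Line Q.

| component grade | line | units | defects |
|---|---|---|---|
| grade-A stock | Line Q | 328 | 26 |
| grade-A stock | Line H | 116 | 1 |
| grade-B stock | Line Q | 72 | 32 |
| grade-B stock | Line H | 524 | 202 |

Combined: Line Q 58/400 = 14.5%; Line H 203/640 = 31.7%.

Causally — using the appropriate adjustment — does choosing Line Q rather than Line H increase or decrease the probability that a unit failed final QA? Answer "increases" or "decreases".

increases

The imbalance in component grade arose from how units were allocated, not from anything the line did; and component grade independently affects the outcome. The pooled gap is confounded — condition on component grade.
Within each level — grade-A stock: 7.9% vs 0.9%; grade-B stock: 44.4% vs 38.5% — Line H is lower every time.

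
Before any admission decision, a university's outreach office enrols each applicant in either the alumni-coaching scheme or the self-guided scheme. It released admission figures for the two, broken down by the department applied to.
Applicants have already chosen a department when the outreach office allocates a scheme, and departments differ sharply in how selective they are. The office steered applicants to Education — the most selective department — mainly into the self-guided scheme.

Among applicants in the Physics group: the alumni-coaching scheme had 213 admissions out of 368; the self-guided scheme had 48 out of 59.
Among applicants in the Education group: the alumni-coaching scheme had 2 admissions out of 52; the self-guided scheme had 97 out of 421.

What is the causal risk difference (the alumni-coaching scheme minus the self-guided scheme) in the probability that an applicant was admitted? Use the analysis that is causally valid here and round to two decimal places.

The stratified and pooled comparisons disagree (the self-guided scheme wins within each department; the alumni-coaching scheme wins overall), so the answer turns on the causal role of department.
Nothing the outreach scheme does changes department; the imbalance is an allocation artefact. With department also predicting the outcome, the pooled figure is confounded, and the within-stratum comparison is the causal one.
Adjusting over the population distribution of department: 0.474·(0.579−0.814) + 0.526·(0.038−0.230) = -0.212.

-0.21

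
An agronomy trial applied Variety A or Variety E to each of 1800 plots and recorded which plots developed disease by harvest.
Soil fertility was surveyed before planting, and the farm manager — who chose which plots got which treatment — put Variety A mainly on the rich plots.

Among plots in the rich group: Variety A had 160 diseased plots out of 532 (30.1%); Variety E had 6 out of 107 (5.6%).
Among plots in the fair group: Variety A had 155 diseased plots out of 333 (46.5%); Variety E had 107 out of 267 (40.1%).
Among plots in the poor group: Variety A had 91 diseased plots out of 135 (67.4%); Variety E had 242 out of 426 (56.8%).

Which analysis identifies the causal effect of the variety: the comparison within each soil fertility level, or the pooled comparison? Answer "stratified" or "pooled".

stratified

The soil fertility-specific comparison favours Variety E throughout, but the pooled figures favour Variety A. The question is whether to condition on soil fertility.
Soil fertility is set before the variety has any effect — it is not caused by the variety — and it independently drives the outcome. That makes it a confounder, so the causal comparison is within soil fertility levels.
Within each level — rich: 30.1% vs 5.6%; fair: 46.5% vs 40.1%; poor: 67.4% vs 56.8% — Variety E is lower every time.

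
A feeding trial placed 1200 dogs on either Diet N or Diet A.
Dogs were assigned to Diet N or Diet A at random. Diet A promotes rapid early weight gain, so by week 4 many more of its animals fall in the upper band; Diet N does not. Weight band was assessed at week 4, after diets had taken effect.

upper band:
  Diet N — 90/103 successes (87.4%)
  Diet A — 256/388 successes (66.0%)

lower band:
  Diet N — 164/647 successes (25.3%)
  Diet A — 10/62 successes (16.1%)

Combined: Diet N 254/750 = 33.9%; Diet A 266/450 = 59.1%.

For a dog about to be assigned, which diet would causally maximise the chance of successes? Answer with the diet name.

Diet A

Week-4 weight band here is a post-treatment variable shaped by the diet; conditioning on it would introduce bias rather than remove it. The overall comparison is the causal one.
Pooled: Diet N 33.9% vs Diet A 59.1%; Diet A is higher overall.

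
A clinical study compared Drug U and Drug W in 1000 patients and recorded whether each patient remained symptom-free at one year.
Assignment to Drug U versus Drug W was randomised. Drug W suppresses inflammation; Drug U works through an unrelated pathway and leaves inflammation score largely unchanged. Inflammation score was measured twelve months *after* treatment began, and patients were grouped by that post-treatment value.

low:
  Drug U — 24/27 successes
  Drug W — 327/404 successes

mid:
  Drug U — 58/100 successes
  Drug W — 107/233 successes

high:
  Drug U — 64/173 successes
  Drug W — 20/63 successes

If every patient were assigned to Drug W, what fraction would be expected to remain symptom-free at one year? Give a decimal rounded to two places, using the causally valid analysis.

0.65

Within every inflammation score level Drug U has the higher rate, yet pooled Drug W does — Simpson's reversal.
Inflammation score lies on the pathway drug → inflammation score → outcome, so adjusting for it blocks the indirect effect. For the total causal effect of drug, use the unadjusted pooled rates.
So P(outcome | do(Drug W)) is just the pooled rate for Drug W: 454/700 = 0.649.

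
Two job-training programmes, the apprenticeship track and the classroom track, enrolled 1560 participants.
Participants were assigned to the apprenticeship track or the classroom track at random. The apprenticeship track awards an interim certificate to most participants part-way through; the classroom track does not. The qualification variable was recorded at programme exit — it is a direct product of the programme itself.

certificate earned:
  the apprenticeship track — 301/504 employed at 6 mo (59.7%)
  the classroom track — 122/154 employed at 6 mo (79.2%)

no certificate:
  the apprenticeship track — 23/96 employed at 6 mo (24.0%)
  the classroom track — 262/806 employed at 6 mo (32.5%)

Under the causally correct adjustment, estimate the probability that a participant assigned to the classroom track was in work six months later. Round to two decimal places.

the classroom track is higher inside every qualification attained during the programme stratum but the apprenticeship track is higher in aggregate. Whether to stratify depends on how qualification attained during the programme relates to the programme.
The distribution of qualification attained during the programme is itself part of what the programme does — it is an intermediate outcome. Holding it fixed would remove that part of the effect; the total effect is the pooled difference.
So P(outcome | do(the classroom track)) is just the pooled rate for the classroom track: 384/960 = 0.400.

0.40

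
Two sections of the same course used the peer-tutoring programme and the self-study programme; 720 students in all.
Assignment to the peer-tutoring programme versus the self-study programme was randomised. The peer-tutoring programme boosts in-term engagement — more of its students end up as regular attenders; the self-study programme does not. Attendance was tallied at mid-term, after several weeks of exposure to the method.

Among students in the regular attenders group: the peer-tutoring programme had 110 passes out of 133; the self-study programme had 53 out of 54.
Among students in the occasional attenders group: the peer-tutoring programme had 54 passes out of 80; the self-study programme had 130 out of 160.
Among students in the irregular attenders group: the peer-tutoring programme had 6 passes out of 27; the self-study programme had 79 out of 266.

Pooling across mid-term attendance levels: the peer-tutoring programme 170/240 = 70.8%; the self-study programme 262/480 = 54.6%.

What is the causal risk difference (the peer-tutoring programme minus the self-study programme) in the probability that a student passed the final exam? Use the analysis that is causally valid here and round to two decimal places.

Stratifying would compare teaching methods among students the teaching methods themselves sorted into mid-term attendance groups — a form of selection on an intermediate. The unconditioned pooled rates give the total causal effect.
The causal difference is the pooled difference: 0.708 − 0.546 = +0.163.

+0.16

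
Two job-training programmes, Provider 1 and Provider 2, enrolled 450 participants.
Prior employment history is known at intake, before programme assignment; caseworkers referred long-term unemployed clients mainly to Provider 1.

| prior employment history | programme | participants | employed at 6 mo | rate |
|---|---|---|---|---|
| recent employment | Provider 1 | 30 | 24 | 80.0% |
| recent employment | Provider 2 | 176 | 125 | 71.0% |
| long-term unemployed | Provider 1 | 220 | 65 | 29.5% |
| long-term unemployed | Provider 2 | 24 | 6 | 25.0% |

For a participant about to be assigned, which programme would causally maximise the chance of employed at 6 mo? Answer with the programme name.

The stratified and pooled comparisons disagree (Provider 1 wins within each prior employment history; Provider 2 wins overall), so the answer turns on the causal role of prior employment history.
Here prior employment history is a common cause — it drives both which programme a case falls under and the outcome. The crude comparison mixes populations; the stratum-specific rates are the causally relevant ones.
Within each level — recent employment: 80.0% vs 71.0%; long-term unemployed: 29.5% vs 25.0% — Provider 1 is higher every time.

Provider 1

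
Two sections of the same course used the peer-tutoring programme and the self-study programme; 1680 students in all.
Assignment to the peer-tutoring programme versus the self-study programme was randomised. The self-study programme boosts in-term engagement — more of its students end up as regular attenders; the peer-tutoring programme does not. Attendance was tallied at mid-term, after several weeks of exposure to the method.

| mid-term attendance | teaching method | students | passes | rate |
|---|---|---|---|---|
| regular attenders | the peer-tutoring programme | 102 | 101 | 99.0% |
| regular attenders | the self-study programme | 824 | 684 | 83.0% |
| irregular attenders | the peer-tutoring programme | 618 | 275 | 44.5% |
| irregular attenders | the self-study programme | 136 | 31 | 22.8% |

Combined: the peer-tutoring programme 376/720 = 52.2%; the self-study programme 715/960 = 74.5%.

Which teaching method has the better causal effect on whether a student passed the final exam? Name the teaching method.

the self-study programme

Within every mid-term attendance level the peer-tutoring programme has the higher rate, yet pooled the self-study programme does — Simpson's reversal.
Mid-term attendance here is a post-treatment variable shaped by the teaching method; conditioning on it would introduce bias rather than remove it. The overall comparison is the causal one.
Pooled: the peer-tutoring programme 52.2% vs the self-study programme 74.5%; the self-study programme is higher overall.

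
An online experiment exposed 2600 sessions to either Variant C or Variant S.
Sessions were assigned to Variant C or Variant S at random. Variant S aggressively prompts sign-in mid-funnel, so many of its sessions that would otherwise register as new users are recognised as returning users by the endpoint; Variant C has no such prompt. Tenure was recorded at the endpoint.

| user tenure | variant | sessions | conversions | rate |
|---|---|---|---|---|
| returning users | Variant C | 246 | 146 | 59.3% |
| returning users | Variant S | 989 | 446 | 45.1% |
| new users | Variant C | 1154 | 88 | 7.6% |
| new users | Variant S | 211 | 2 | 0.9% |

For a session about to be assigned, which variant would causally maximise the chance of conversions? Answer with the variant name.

The stratified and pooled comparisons disagree (Variant C wins within each user tenure; Variant S wins overall), so the answer turns on the causal role of user tenure.
The distribution of user tenure is itself part of what the variant does — it is an intermediate outcome. Holding it fixed would remove that part of the effect; the total effect is the pooled difference.
Pooled: Variant C 16.7% vs Variant S 37.3%; Variant S is higher overall.

Variant S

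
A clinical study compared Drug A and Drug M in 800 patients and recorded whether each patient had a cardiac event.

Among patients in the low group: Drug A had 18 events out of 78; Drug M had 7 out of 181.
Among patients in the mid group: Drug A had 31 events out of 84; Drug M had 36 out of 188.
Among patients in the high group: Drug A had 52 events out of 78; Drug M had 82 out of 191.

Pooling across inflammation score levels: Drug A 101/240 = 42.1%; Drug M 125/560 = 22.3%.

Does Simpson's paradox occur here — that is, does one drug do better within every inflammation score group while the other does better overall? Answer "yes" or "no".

no

Within each inflammation score level (low 23.1% vs 3.9%; mid 36.9% vs 19.1%; high 66.7% vs 42.9%), Drug M has the lower rate every time. Pooled: 42.1% vs 22.3% — Drug M has the lower rate overall. They agree.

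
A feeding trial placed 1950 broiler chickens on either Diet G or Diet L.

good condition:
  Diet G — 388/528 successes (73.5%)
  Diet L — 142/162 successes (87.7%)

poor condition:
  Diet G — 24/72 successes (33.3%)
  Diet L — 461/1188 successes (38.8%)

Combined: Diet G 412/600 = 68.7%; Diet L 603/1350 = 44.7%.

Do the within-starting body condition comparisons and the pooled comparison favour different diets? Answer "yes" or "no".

Within each starting body condition level (good condition 73.5% vs 87.7%; poor condition 33.3% vs 38.8%), Diet L has the higher rate every time. Pooled: 68.7% vs 44.7% — Diet G has the higher rate overall. The two comparisons disagree.

yes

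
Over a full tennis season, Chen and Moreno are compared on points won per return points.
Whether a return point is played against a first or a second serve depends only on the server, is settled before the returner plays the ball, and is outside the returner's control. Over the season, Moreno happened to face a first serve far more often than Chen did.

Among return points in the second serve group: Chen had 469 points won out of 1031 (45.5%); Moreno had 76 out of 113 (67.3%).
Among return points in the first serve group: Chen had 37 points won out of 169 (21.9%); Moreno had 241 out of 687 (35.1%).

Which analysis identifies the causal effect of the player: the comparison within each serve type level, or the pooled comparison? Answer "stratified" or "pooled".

Moreno is higher inside every serve type stratum but Chen is higher in aggregate. Whether to stratify depends on how serve type relates to the player.
Serve type is set before the player has any effect — it is not caused by the player — and it independently drives the outcome. That makes it a confounder, so the causal comparison is within serve type levels.
Within each level — second serve: 45.5% vs 67.3%; first serve: 21.9% vs 35.1% — Moreno is higher every time.

stratified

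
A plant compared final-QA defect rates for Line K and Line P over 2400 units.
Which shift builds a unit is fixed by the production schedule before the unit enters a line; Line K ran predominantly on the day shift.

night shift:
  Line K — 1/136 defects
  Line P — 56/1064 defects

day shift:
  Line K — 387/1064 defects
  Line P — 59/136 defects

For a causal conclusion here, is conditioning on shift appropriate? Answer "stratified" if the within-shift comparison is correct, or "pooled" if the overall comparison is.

stratified

Within every shift level Line K has the lower rate, yet pooled Line P does — Simpson's reversal.
Since shift is a pre-existing factor (not a product of the line) and it affects the outcome on its own, it is a confounder. The stratified rates, not the pooled rate, identify the causal effect.
Within each level — night shift: 0.7% vs 5.3%; day shift: 36.4% vs 43.4% — Line K is lower every time.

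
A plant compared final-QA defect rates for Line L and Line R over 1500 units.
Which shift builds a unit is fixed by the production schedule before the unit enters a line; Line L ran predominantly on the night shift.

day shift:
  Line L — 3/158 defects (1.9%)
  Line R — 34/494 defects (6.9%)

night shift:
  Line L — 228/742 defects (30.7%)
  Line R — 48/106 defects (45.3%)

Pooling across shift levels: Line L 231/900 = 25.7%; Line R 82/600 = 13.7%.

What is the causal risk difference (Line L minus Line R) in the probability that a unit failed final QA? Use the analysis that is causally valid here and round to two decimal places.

The shift-specific comparison favours Line L throughout, but the pooled figures favour Line R. The question is whether to condition on shift.
Shift is set before the line has any effect — it is not caused by the line — and it independently drives the outcome. That makes it a confounder, so the causal comparison is within shift levels.
Adjusting over the population distribution of shift: 0.435·(0.019−0.069) + 0.565·(0.307−0.453) = -0.104.

-0.10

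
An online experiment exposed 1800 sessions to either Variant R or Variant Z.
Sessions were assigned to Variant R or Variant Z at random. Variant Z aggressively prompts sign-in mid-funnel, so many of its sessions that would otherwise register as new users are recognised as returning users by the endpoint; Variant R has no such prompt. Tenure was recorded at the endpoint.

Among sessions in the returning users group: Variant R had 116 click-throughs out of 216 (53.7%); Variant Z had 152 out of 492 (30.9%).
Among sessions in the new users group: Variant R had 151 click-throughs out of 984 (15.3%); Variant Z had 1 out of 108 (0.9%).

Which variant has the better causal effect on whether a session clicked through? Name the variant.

Within every user tenure level Variant R has the higher rate, yet pooled Variant Z does — Simpson's reversal.
The distribution of user tenure is itself part of what the variant does — it is an intermediate outcome. Holding it fixed would remove that part of the effect; the total effect is the pooled difference.
Pooled: Variant R 22.2% vs Variant Z 25.5%; Variant Z is higher overall.

Variant Z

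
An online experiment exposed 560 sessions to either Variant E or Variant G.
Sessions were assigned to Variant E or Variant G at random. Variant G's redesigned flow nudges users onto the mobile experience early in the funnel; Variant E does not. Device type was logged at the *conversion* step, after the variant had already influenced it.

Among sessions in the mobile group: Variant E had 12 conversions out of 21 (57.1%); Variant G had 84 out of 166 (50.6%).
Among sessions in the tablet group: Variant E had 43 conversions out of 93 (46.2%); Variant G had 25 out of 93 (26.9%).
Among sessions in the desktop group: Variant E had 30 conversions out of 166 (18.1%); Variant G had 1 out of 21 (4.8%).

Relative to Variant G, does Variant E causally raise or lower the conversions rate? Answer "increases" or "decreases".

Device type is downstream of the variant. One should not condition on a consequence of treatment, so the overall rates are the right comparison.
Pooled: Variant E 30.4% vs Variant G 39.3%; Variant G is higher overall.

decreases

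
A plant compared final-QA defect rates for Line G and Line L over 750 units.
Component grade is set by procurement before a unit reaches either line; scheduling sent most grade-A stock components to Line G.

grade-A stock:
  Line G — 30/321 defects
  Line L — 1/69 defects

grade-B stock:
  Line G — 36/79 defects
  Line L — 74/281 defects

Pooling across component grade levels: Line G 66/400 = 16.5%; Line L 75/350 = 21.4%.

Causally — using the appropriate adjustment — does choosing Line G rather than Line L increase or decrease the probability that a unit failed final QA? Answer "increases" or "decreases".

increases

Here component grade is a common cause — it drives both which line a case falls under and the outcome. The crude comparison mixes populations; the stratum-specific rates are the causally relevant ones.
Within each level — grade-A stock: 9.3% vs 1.4%; grade-B stock: 45.6% vs 26.3% — Line L is lower every time.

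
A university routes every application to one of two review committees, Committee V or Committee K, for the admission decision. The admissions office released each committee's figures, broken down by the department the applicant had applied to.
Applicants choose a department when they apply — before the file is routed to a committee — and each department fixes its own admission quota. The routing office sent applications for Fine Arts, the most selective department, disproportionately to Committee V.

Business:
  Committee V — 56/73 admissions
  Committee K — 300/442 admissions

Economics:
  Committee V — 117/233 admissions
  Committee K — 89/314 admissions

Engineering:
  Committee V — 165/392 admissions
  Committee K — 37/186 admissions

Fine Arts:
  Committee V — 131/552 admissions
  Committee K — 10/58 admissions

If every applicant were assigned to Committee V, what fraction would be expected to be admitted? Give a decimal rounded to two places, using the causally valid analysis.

0.47

Since department is a pre-existing factor (not a product of the review committee) and it affects the outcome on its own, it is a confounder. The stratified rates, not the pooled rate, identify the causal effect.
Standardising Committee V to the population department mix: 0.229·56/73 + 0.243·117/233 + 0.257·165/392 + 0.271·131/552 = 0.470.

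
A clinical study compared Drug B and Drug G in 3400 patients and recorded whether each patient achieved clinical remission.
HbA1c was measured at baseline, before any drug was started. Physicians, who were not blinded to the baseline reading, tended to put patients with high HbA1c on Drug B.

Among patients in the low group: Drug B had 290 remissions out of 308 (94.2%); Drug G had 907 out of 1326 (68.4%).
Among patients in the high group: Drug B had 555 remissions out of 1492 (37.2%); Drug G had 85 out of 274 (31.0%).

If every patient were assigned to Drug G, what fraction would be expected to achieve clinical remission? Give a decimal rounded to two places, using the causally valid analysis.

HbA1c satisfies the back-door criterion: it is not a descendant of the drug, and it blocks the spurious path from drug to outcome. Adjusting for it (i.e., using the within-HbA1c rates) gives the causal effect.
Standardising Drug G to the population HbA1c mix: 0.481·907/1326 + 0.519·85/274 = 0.490.

0.49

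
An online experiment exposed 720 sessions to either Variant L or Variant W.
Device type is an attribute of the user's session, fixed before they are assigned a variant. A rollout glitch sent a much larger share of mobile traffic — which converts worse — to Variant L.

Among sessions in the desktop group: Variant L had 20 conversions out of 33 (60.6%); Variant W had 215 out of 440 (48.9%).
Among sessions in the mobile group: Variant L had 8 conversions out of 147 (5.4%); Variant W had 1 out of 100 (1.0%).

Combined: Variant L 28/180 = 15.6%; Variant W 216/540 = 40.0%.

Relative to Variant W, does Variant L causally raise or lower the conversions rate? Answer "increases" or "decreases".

The device type-specific comparison favours Variant L throughout, but the pooled figures favour Variant W. The question is whether to condition on device type.
Since device type is a pre-existing factor (not a product of the variant) and it affects the outcome on its own, it is a confounder. The stratified rates, not the pooled rate, identify the causal effect.
Within each level — desktop: 60.6% vs 48.9%; mobile: 5.4% vs 1.0% — Variant L is higher every time.

increases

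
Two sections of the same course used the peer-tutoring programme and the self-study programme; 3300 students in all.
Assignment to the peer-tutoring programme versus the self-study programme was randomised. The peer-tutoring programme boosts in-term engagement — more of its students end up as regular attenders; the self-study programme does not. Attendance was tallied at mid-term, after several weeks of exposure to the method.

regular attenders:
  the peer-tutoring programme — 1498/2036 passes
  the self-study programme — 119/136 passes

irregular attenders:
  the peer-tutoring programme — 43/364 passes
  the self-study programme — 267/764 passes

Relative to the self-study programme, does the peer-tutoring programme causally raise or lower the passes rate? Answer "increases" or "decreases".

The stratified and pooled comparisons disagree (the self-study programme wins within each mid-term attendance; the peer-tutoring programme wins overall), so the answer turns on the causal role of mid-term attendance.
The distribution of mid-term attendance is itself part of what the teaching method does — it is an intermediate outcome. Holding it fixed would remove that part of the effect; the total effect is the pooled difference.
Pooled: the peer-tutoring programme 64.2% vs the self-study programme 42.9%; the peer-tutoring programme is higher overall.

increases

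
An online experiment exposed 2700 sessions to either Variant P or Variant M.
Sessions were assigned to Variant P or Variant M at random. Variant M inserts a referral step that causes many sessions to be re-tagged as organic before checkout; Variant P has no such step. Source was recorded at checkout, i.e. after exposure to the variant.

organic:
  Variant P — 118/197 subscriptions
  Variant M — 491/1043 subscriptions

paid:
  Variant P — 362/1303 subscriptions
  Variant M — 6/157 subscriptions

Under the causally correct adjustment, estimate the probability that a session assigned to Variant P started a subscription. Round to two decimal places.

Within every traffic source level Variant P has the higher rate, yet pooled Variant M does — Simpson's reversal.
Stratifying would compare variants among sessions the variants themselves sorted into traffic source groups — a form of selection on an intermediate. The unconditioned pooled rates give the total causal effect.
So P(outcome | do(Variant P)) is just the pooled rate for Variant P: 480/1500 = 0.320.

0.32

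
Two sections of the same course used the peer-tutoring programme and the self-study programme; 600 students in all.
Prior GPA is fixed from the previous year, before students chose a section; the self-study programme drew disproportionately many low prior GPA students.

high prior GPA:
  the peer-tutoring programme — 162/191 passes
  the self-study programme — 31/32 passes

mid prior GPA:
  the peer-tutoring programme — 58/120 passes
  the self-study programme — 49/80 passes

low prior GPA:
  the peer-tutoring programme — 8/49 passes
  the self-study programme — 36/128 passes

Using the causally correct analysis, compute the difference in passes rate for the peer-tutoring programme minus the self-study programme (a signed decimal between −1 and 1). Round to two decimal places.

The prior GPA band-specific comparison favours the self-study programme throughout, but the pooled figures favour the peer-tutoring programme. The question is whether to condition on prior GPA band.
Prior GPA band is set before the teaching method has any effect — it is not caused by the teaching method — and it independently drives the outcome. That makes it a confounder, so the causal comparison is within prior GPA band levels.
Adjusting over the population distribution of prior GPA band: 0.372·(0.848−0.969) + 0.333·(0.483−0.613) + 0.295·(0.163−0.281) = -0.123.

-0.12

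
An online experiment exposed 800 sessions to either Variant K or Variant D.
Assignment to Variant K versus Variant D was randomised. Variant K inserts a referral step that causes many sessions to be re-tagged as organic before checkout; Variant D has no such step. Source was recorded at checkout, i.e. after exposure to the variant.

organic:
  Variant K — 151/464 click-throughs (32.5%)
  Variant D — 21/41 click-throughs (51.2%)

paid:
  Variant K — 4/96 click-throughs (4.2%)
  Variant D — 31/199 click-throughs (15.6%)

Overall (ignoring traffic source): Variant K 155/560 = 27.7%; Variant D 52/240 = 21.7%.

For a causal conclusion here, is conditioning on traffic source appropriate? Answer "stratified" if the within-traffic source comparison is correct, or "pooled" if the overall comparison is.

Variant D is higher inside every traffic source stratum but Variant K is higher in aggregate. Whether to stratify depends on how traffic source relates to the variant.
Traffic source is recorded after the variant and is itself shifted by it — it sits on the causal path from variant to outcome. Conditioning on a mediator would strip out part of the effect we want; the pooled comparison gives the total causal effect.
Pooled: Variant K 27.7% vs Variant D 21.7%; Variant K is higher overall.

pooled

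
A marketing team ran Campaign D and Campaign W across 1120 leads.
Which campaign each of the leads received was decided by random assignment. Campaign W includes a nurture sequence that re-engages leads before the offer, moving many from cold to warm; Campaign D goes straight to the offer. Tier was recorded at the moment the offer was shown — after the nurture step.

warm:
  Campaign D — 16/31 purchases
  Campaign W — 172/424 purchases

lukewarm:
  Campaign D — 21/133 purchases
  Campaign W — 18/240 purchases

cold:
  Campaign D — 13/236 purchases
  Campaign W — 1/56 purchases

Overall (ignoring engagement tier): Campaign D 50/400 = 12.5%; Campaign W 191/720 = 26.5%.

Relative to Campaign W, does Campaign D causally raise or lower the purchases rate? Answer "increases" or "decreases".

Engagement tier is recorded after the campaign and is itself shifted by it — it sits on the causal path from campaign to outcome. Conditioning on a mediator would strip out part of the effect we want; the pooled comparison gives the total causal effect.
Pooled: Campaign D 12.5% vs Campaign W 26.5%; Campaign W is higher overall.

decreases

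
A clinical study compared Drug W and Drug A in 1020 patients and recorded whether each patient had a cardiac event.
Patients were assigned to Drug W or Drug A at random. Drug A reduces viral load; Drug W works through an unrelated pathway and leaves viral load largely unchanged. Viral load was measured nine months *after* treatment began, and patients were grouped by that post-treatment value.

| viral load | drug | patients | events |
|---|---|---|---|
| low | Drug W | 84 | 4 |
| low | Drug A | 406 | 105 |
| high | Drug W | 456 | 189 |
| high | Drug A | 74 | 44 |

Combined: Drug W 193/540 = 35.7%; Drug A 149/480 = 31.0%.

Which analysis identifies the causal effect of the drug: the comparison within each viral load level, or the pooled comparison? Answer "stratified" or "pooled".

pooled

Viral load is downstream of the drug. One should not condition on a consequence of treatment, so the overall rates are the right comparison.
Pooled: Drug W 35.7% vs Drug A 31.0%; Drug A is lower overall.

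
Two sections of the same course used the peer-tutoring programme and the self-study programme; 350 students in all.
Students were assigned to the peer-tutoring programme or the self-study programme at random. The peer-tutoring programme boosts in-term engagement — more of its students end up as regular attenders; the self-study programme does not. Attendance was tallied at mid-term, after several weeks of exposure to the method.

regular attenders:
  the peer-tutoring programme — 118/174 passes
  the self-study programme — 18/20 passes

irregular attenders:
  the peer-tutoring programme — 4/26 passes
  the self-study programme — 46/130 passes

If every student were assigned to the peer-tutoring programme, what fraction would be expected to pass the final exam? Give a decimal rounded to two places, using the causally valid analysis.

0.61

The mid-term attendance-specific comparison favours the self-study programme throughout, but the pooled figures favour the peer-tutoring programme. The question is whether to condition on mid-term attendance.
Mid-term attendance is downstream of the teaching method. One should not condition on a consequence of treatment, so the overall rates are the right comparison.
So P(outcome | do(the peer-tutoring programme)) is just the pooled rate for the peer-tutoring programme: 122/200 = 0.610.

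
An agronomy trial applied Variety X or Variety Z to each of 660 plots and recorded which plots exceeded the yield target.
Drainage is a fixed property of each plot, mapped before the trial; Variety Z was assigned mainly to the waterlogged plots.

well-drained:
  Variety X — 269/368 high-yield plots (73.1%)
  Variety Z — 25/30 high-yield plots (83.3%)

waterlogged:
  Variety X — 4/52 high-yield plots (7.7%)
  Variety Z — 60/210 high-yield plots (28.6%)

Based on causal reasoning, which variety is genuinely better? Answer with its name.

Within every field drainage level Variety Z has the higher rate, yet pooled Variety X does — Simpson's reversal.
Since field drainage is a pre-existing factor (not a product of the variety) and it affects the outcome on its own, it is a confounder. The stratified rates, not the pooled rate, identify the causal effect.
Within each level — well-drained: 73.1% vs 83.3%; waterlogged: 7.7% vs 28.6% — Variety Z is higher every time.

Variety Z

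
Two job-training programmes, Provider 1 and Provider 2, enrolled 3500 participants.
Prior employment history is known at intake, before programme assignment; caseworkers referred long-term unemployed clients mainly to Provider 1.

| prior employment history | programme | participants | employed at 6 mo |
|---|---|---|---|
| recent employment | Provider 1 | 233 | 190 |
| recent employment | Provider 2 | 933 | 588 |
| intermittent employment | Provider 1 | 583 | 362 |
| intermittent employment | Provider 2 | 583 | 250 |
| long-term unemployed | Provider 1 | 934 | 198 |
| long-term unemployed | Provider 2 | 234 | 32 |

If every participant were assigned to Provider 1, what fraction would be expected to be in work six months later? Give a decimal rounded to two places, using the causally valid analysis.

Within every prior employment history level Provider 1 has the higher rate, yet pooled Provider 2 does — Simpson's reversal.
The imbalance in prior employment history arose from how participants were allocated, not from anything the programme did; and prior employment history independently affects the outcome. The pooled gap is confounded — condition on prior employment history.
Standardising Provider 1 to the population prior employment history mix: 0.333·190/233 + 0.333·362/583 + 0.334·198/934 = 0.549.

0.55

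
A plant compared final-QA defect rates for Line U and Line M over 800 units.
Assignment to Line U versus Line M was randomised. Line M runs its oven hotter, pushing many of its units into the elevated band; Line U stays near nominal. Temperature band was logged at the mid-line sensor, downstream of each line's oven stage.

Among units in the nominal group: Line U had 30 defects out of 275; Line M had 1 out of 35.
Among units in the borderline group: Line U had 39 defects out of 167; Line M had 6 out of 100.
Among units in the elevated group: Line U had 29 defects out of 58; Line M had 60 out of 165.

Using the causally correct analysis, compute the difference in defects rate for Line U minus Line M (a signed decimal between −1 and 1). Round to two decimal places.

The in-process temperature band-specific comparison favours Line M throughout, but the pooled figures favour Line U. The question is whether to condition on in-process temperature band.
Because the line influences in-process temperature band, in-process temperature band is a post-treatment mediator, not a confounder. Stratifying on it would bias the estimate; the causal effect is the crude pooled difference.
The causal difference is the pooled difference: 0.196 − 0.223 = -0.027.

-0.03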